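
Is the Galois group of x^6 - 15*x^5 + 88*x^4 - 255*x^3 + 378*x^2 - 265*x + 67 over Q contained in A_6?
The polynomial is irreducible of degree 6 over Q. Its discriminant is 810448, which is not a perfect square. A Galois group lies in the alternating group exactly when the discriminant is a square in Q, so the Galois group (S_3) is not contained in A_6.

No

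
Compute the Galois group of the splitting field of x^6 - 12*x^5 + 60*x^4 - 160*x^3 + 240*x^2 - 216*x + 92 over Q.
A_6 (order 360)

The polynomial f is an irreducible sextic over Q, so G = Gal(f/Q) is one of the 16 transitive subgroups 6T1, ..., 6T16 of S_6. The discriminant of f is 746496000000 = 864000^2, a perfect square, so G is contained in A_6. The transitive groups of degree 6 contained in A_6 are: A_4 (6T4, order 12), S_4 (6T7, order 24), (C_3 x C_3) : C_4 (6T10, order 36), PSL(2,5) (6T12, order 60), A_6 (6T15, order 360). By Dedekind's theorem, for a prime p not dividing disc(f) the degrees of the irreducible factors of f mod p form the cycle type of an element of G. Factoring f modulo the 6 such primes p <= 23 (skipping 2, 3, 5, which divide the discriminant), each new pattern first appears at: mod 7: f = (x + 2)(x^5 + 4x^3 + 2x + 4), pattern 5+1; mod 23: f = (x)(x + 9)(x + 14)(x^3 + 11x^2 + 3x + 18), pattern 3+1+1+1. No other pattern occurs in this range, so the set of observed cycle types is {5+1, 3+1+1+1}. Among the candidates above, the only group containing elements of all these cycle types is A_6 (6T15) — each of A_4 (6T4), S_4 (6T7), (C_3 x C_3) : C_4 (6T10), PSL(2,5) (6T12) lacks at least one of them. Hence G = A_6 (6T15), of order 360.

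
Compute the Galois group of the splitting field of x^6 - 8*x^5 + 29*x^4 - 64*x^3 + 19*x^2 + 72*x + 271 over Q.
The polynomial f is an irreducible sextic over Q, so G = Gal(f/Q) is one of the 16 transitive subgroups 6T1, ..., 6T16 of S_6. The discriminant of f is 564385546240000 = 23756800^2, a perfect square, so G is contained in A_6. The transitive groups of degree 6 contained in A_6 are: A_4 (6T4, order 12), S_4 (6T7, order 24), (C_3 x C_3) : C_4 (6T10, order 36), PSL(2,5) (6T12, order 60), A_6 (6T15, order 360). By Dedekind's theorem, for a prime p not dividing disc(f) the degrees of the irreducible factors of f mod p form the cycle type of an element of G. Factoring f modulo the 19 such primes p <= 79 (skipping 2, 5, 29, which divide the discriminant), each new pattern first appears at: mod 3: f = (x^2 + x + 2)(x^4 + 2x + 2), pattern 4+2; mod 11: f = (x^3 + 7x + 10)(x^3 + 3x^2 + 4), pattern 3+3; mod 19: f = (x + 13)(x + 15)(x^2 + 9x + 10)(x^2 + 12x + 2), pattern 2+2+1+1; mod 61: f = (x + 4)(x + 37)(x + 51)(x^3 + 22x^2 + 36x + 25), pattern 3+1+1+1. No other pattern occurs in this range, so the set of observed cycle types is {4+2, 3+3, 2+2+1+1, 3+1+1+1}. The candidates containing elements of all these cycle types are (C_3 x C_3) : C_4 (6T10) of order 36, A_6 (6T15) of order 360; the others are excluded. The observed types are precisely the cycle types that occur in (C_3 x C_3) : C_4 (6T10) (apart from the identity). Each of the other remaining candidates has further cycle types, and by the Chebotarev density theorem the matching factorization patterns would occur for a proportion of primes equal to their share of the group: A_6 (6T15) additionally contains elements of type 5+1 (144 of its 360 elements, about 40% of primes). None of the 19 primes tested shows any such pattern (for each of these groups the chance of that is below 10^-4), which rules them out. Hence G = (C_3 x C_3) : C_4 (6T10), of order 36.

6T10: (C_3 x C_3) : C_4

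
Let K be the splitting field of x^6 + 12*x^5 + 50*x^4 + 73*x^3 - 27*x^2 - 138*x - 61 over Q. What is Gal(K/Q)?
The polynomial f is an irreducible sextic over Q, so G = Gal(f/Q) is one of the 16 transitive subgroups 6T1, ..., 6T16 of S_6. The discriminant of f is 30991489 = 5567^2, a perfect square, so G is contained in A_6. The transitive groups of degree 6 contained in A_6 are: A_4 (6T4, order 12), S_4 (6T7, order 24), (C_3 x C_3) : C_4 (6T10, order 36), PSL(2,5) (6T12, order 60), A_6 (6T15, order 360). By Dedekind's theorem, for a prime p not dividing disc(f) the degrees of the irreducible factors of f mod p form the cycle type of an element of G. Factoring f modulo the 21 such primes p <= 79 (skipping 19, which divides the discriminant), each new pattern first appears at: mod 2: f = (x + 1)(x^5 + x^4 + x^3 + x + 1), pattern 5+1; mod 7: f = (x^3 + x^2 + 3x + 5)(x^3 + 4x^2 + x + 6), pattern 3+3; mod 61: f = (x)(x + 39)(x^2 + 15x + 13)(x^2 + 19x + 12), pattern 2+2+1+1. No other pattern occurs in this range, so the set of observed cycle types is {5+1, 3+3, 2+2+1+1}. The candidates containing elements of all these cycle types are PSL(2,5) (6T12) of order 60, A_6 (6T15) of order 360; the others are excluded. The observed types are precisely the cycle types that occur in PSL(2,5) (6T12) (apart from the identity). Each of the other remaining candidates has further cycle types, and by the Chebotarev density theorem the matching factorization patterns would occur for a proportion of primes equal to their share of the group: A_6 (6T15) additionally contains elements of type 4+2, 3+1+1+1 (130 of its 360 elements, about 36% of primes). None of the 21 primes tested shows any such pattern (for each of these groups the chance of that is below 10^-4), which rules them out. Hence G = PSL(2,5) (6T12), of order 60.

PSL(2,5) (also written A5(6))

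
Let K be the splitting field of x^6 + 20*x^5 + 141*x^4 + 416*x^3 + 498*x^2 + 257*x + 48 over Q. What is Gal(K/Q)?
PSL(2,5) (order 60)

The polynomial f is an irreducible sextic over Q, so G = Gal(f/Q) is one of the 16 transitive subgroups 6T1, ..., 6T16 of S_6. The discriminant of f is 30991489 = 5567^2, a perfect square, so G is contained in A_6. The transitive groups of degree 6 contained in A_6 are: A_4 (6T4, order 12), S_4 (6T7, order 24), (C_3 x C_3) : C_4 (6T10, order 36), PSL(2,5) (6T12, order 60), A_6 (6T15, order 360). By Dedekind's theorem, for a prime p not dividing disc(f) the degrees of the irreducible factors of f mod p form the cycle type of an element of G. Factoring f modulo the 21 such primes p <= 79 (skipping 19, which divides the discriminant), each new pattern first appears at: mod 2: f = (x)(x^5 + x^3 + 1), pattern 5+1; mod 7: f = (x^3 + x^2 + 3x + 5)(x^3 + 5x^2 + 4), pattern 3+3; mod 61: f = (x + 2)(x + 3)(x^2 + 36x + 13)(x^2 + 40x + 10), pattern 2+2+1+1. No other pattern occurs in this range, so the set of observed cycle types is {5+1, 3+3, 2+2+1+1}. The candidates containing elements of all these cycle types are PSL(2,5) (6T12) of order 60, A_6 (6T15) of order 360; the others are excluded. The observed types are precisely the cycle types that occur in PSL(2,5) (6T12) (apart from the identity). Each of the other remaining candidates has further cycle types, and by the Chebotarev density theorem the matching factorization patterns would occur for a proportion of primes equal to their share of the group: A_6 (6T15) additionally contains elements of type 4+2, 3+1+1+1 (130 of its 360 elements, about 36% of primes). None of the 21 primes tested shows any such pattern (for each of these groups the chance of that is below 10^-4), which rules them out. Hence G = PSL(2,5) (6T12), of order 60.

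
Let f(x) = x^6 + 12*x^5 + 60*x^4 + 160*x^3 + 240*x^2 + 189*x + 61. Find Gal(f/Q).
(S_3 x S_3) : C_2 (order 72)

The polynomial f is an irreducible sextic over Q, so G = Gal(f/Q) is one of the 16 transitive subgroups 6T1, ..., 6T16 of S_6. The discriminant of f is -9059283, which is not a perfect square, so G is not contained in A_6. The transitive groups of degree 6 not contained in A_6 are: C_6 (6T1, order 6), S_3 (6T2, order 6), D_6 (6T3, order 12), C_3 x S_3 (6T5, order 18), A_4 x C_2 (6T6, order 24), S_4 (6T8, order 24), S_3 x S_3 (6T9, order 36), S_4 x C_2 (6T11, order 48), (S_3 x S_3) : C_2 (6T13, order 72), PGL(2,5) (6T14, order 120), S_6 (6T16, order 720). By Dedekind's theorem, for a prime p not dividing disc(f) the degrees of the irreducible factors of f mod p form the cycle type of an element of G. Factoring f modulo the 28 such primes p <= 127 (skipping 3, 17, 43, which divide the discriminant), each new pattern first appears at: mod 2: f = (x^6 + x + 1), pattern 6; mod 7: f = (x + 3)(x^2 + x + 4)(x^3 + x^2 + 1), pattern 3+2+1; mod 11: f = (x^2 + 2x + 2)(x^4 + 10x^3 + 5x^2 + 9x + 3), pattern 4+2; mod 13: f = (x + 5)(x + 10)(x^2 + 3x + 5)(x^2 + 7x + 3), pattern 2+2+1+1; mod 61: f = (x)(x + 42)(x + 53)(x + 59)(x^2 + 41x + 6), pattern 2+1+1+1+1; mod 97: f = (x + 50)(x + 87)(x + 89)(x^3 + 77x^2 + 65x + 87), pattern 3+1+1+1; mod 113: f = (x^2 + 6)(x^2 + 53x + 61)(x^2 + 72x + 19), pattern 2+2+2; mod 127: f = (x^3 + 45x^2 + 20x + 104)(x^3 + 94x^2 + x + 36), pattern 3+3. No other pattern occurs in this range, so the set of observed cycle types is {6, 3+2+1, 4+2, 2+2+1+1, 2+1+1+1+1, 3+1+1+1, 2+2+2, 3+3}. The candidates containing elements of all these cycle types are (S_3 x S_3) : C_2 (6T13) of order 72, S_6 (6T16) of order 720; the others are excluded. The observed types are precisely the cycle types that occur in (S_3 x S_3) : C_2 (6T13) (apart from the identity). Each of the other remaining candidates has further cycle types, and by the Chebotarev density theorem the matching factorization patterns would occur for a proportion of primes equal to their share of the group: S_6 (6T16) additionally contains elements of type 5+1, 4+1+1 (234 of its 720 elements, about 32% of primes). None of the 28 primes tested shows any such pattern (for each of these groups the chance of that is below 10^-4), which rules them out. Hence G = (S_3 x S_3) : C_2 (6T13), of order 72.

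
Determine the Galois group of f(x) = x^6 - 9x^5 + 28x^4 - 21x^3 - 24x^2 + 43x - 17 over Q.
S_4, S_4(6c), the S_4-action on 6 points not in A_6

The polynomial f is an irreducible sextic over Q, so G = Gal(f/Q) is one of the 16 transitive subgroups 6T1, ..., 6T16 of S_6. The discriminant of f is 54786284800, which is not a perfect square, so G is not contained in A_6. The transitive groups of degree 6 not contained in A_6 are: C_6 (6T1, order 6), S_3 (6T2, order 6), D_6 (6T3, order 12), C_3 x S_3 (6T5, order 18), A_4 x C_2 (6T6, order 24), S_4 (6T8, order 24), S_3 x S_3 (6T9, order 36), S_4 x C_2 (6T11, order 48), (S_3 x S_3) : C_2 (6T13, order 72), PGL(2,5) (6T14, order 120), S_6 (6T16, order 720). By Dedekind's theorem, for a prime p not dividing disc(f) the degrees of the irreducible factors of f mod p form the cycle type of an element of G. Factoring f modulo the 22 such primes p <= 101 (skipping 2, 5, 13, 37, which divide the discriminant), each new pattern first appears at: mod 3: f = (x^3 + x^2 + 2)(x^3 + 2x^2 + 2x + 2), pattern 3+3; mod 17: f = (x)(x + 3)(x^4 + 5x^3 + 13x^2 + 8x + 3), pattern 4+1+1; mod 31: f = (x^2 + 5x + 1)(x^2 + 21x + 13)(x^2 + 27x + 13), pattern 2+2+2; mod 67: f = (x + 15)(x + 24)(x^2 + 33x + 54)(x^2 + 53x + 5), pattern 2+2+1+1. No other pattern occurs in this range, so the set of observed cycle types is {3+3, 4+1+1, 2+2+2, 2+2+1+1}. The candidates containing elements of all these cycle types are S_4 (6T8) of order 24, S_4 x C_2 (6T11) of order 48, PGL(2,5) (6T14) of order 120, S_6 (6T16) of order 720; the others are excluded. The observed types are precisely the cycle types that occur in S_4 (6T8) (apart from the identity). Each of the other remaining candidates has further cycle types, and by the Chebotarev density theorem the matching factorization patterns would occur for a proportion of primes equal to their share of the group: S_4 x C_2 (6T11) additionally contains elements of type 6, 4+2, 2+1+1+1+1 (17 of its 48 elements, about 35% of primes); PGL(2,5) (6T14) additionally contains elements of type 6, 5+1 (44 of its 120 elements, about 37% of primes); S_6 (6T16) additionally contains elements of type 6, 5+1, 4+2, 3+2+1, 3+1+1+1, 2+1+1+1+1 (529 of its 720 elements, about 73% of primes). None of the 22 primes tested shows any such pattern (for each of these groups the chance of that is below 10^-4), which rules them out. Hence G = S_4 (6T8), of order 24.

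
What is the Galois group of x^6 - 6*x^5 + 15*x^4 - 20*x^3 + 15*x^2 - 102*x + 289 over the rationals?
The polynomial f is an irreducible sextic over Q, so G = Gal(f/Q) is one of the 16 transitive subgroups 6T1, ..., 6T16 of S_6. The discriminant of f is -9727331052552192, which is not a perfect square, so G is not contained in A_6. The transitive groups of degree 6 not contained in A_6 are: C_6 (6T1, order 6), S_3 (6T2, order 6), D_6 (6T3, order 12), C_3 x S_3 (6T5, order 18), A_4 x C_2 (6T6, order 24), S_4 (6T8, order 24), S_3 x S_3 (6T9, order 36), S_4 x C_2 (6T11, order 48), (S_3 x S_3) : C_2 (6T13, order 72), PGL(2,5) (6T14, order 120), S_6 (6T16, order 720). By Dedekind's theorem, for a prime p not dividing disc(f) the degrees of the irreducible factors of f mod p form the cycle type of an element of G. Factoring f modulo the 27 such primes p <= 127 (skipping 2, 3, 17, 43, which divide the discriminant), each new pattern first appears at: mod 5: f = (x^6 + 4x^5 + 3x + 4), pattern 6; mod 7: f = (x + 1)(x^2 + 6x + 3)(x^3 + x^2 + 6x + 3), pattern 3+2+1; mod 11: f = (x^2 + 5x + 2)(x^4 + 2x^2 + 3x + 7), pattern 4+2; mod 13: f = (x + 2)(x + 5)(x^2 + 4x + 6)(x^2 + 9x + 2), pattern 2+2+1+1; mod 61: f = (x + 18)(x + 40)(x + 52)(x + 56)(x^2 + 11x + 5), pattern 2+1+1+1+1; mod 97: f = (x + 72)(x + 76)(x + 95)(x^3 + 42x^2 + 56x + 17), pattern 3+1+1+1; mod 113: f = (x^2 + 21x + 59)(x^2 + 96x + 78)(x^2 + 103x + 49), pattern 2+2+2; mod 127: f = (x^3 + 46x^2 + 104x + 17)(x^3 + 75x^2 + 17x + 17), pattern 3+3. No other pattern occurs in this range, so the set of observed cycle types is {6, 3+2+1, 4+2, 2+2+1+1, 2+1+1+1+1, 3+1+1+1, 2+2+2, 3+3}. The candidates containing elements of all these cycle types are (S_3 x S_3) : C_2 (6T13) of order 72, S_6 (6T16) of order 720; the others are excluded. The observed types are precisely the cycle types that occur in (S_3 x S_3) : C_2 (6T13) (apart from the identity). Each of the other remaining candidates has further cycle types, and by the Chebotarev density theorem the matching factorization patterns would occur for a proportion of primes equal to their share of the group: S_6 (6T16) additionally contains elements of type 5+1, 4+1+1 (234 of its 720 elements, about 32% of primes). None of the 27 primes tested shows any such pattern (for each of these groups the chance of that is below 10^-4), which rules them out. Hence G = (S_3 x S_3) : C_2 (6T13), of order 72.

6T13: (S_3 x S_3) : C_2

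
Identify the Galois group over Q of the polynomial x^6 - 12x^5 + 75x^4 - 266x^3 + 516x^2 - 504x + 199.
PGL(2,5) (also written S5(6))

The polynomial f is an irreducible sextic over Q, so G = Gal(f/Q) is one of the 16 transitive subgroups 6T1, ..., 6T16 of S_6. The discriminant of f is -5217636731328, which is not a perfect square, so G is not contained in A_6. The transitive groups of degree 6 not contained in A_6 are: C_6 (6T1, order 6), S_3 (6T2, order 6), D_6 (6T3, order 12), C_3 x S_3 (6T5, order 18), A_4 x C_2 (6T6, order 24), S_4 (6T8, order 24), S_3 x S_3 (6T9, order 36), S_4 x C_2 (6T11, order 48), (S_3 x S_3) : C_2 (6T13, order 72), PGL(2,5) (6T14, order 120), S_6 (6T16, order 720). By Dedekind's theorem, for a prime p not dividing disc(f) the degrees of the irreducible factors of f mod p form the cycle type of an element of G. Factoring f modulo the 21 such primes p <= 89 (skipping 2, 3, 7, which divide the discriminant), each new pattern first appears at: mod 5: f = (x^6 + 3x^5 + 4x^3 + x^2 + x + 4), pattern 6; mod 11: f = (x + 1)(x^5 + 9x^4 + 9x^2 + x + 1), pattern 5+1; mod 13: f = (x + 1)(x + 3)(x^4 + 10x^3 + 6x^2 + 5x + 10), pattern 4+1+1; mod 23: f = (x + 9)(x + 11)(x^2 + x + 14)(x^2 + 13x + 14), pattern 2+2+1+1; mod 43: f = (x^3 + 32x^2 + 41x + 1)(x^3 + 42x^2 + 23x + 27), pattern 3+3; mod 61: f = (x^2 + x + 28)(x^2 + 12x + 30)(x^2 + 36x + 25), pattern 2+2+2. No other pattern occurs in this range, so the set of observed cycle types is {6, 5+1, 4+1+1, 2+2+1+1, 3+3, 2+2+2}. The candidates containing elements of all these cycle types are PGL(2,5) (6T14) of order 120, S_6 (6T16) of order 720; the others are excluded. The observed types are precisely the cycle types that occur in PGL(2,5) (6T14) (apart from the identity). Each of the other remaining candidates has further cycle types, and by the Chebotarev density theorem the matching factorization patterns would occur for a proportion of primes equal to their share of the group: S_6 (6T16) additionally contains elements of type 4+2, 3+2+1, 3+1+1+1, 2+1+1+1+1 (265 of its 720 elements, about 37% of primes). None of the 21 primes tested shows any such pattern (for each of these groups the chance of that is below 10^-4), which rules them out. Hence G = PGL(2,5) (6T14), of order 120.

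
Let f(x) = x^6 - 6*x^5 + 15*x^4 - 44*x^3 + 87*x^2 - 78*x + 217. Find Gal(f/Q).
6T5: C_3 x S_3

The polynomial f is an irreducible sextic over Q, so G = Gal(f/Q) is one of the 16 transitive subgroups 6T1, ..., 6T16 of S_6. The discriminant of f is -190210142896128, which is not a perfect square, so G is not contained in A_6. The transitive groups of degree 6 not contained in A_6 are: C_6 (6T1, order 6), S_3 (6T2, order 6), D_6 (6T3, order 12), C_3 x S_3 (6T5, order 18), A_4 x C_2 (6T6, order 24), S_4 (6T8, order 24), S_3 x S_3 (6T9, order 36), S_4 x C_2 (6T11, order 48), (S_3 x S_3) : C_2 (6T13, order 72), PGL(2,5) (6T14, order 120), S_6 (6T16, order 720). By Dedekind's theorem, for a prime p not dividing disc(f) the degrees of the irreducible factors of f mod p form the cycle type of an element of G. Factoring f modulo the 33 such primes p <= 149 (skipping 2, 3, which divide the discriminant), each new pattern first appears at: mod 5: f = (x^6 + 4x^5 + x^3 + 2x^2 + 2x + 2), pattern 6; mod 7: f = (x)(x + 1)(x + 3)(x^3 + 4x^2 + 3x + 2), pattern 3+1+1+1; mod 17: f = (x^2 + 10)(x^2 + 5x + 5)(x^2 + 6x + 4), pattern 2+2+2; mod 19: f = (x^3 + 16x^2 + 3x + 3)(x^3 + 16x^2 + 3x + 9), pattern 3+3; mod 73: f = (x + 25)(x + 41)(x + 43)(x + 57)(x + 59)(x + 61), pattern 1+1+1+1+1+1. No other pattern occurs in this range, so the set of observed cycle types is {6, 3+1+1+1, 2+2+2, 3+3, 1+1+1+1+1+1}. The candidates containing elements of all these cycle types are C_3 x S_3 (6T5) of order 18, S_3 x S_3 (6T9) of order 36, (S_3 x S_3) : C_2 (6T13) of order 72, S_6 (6T16) of order 720; the others are excluded. The observed types are precisely the cycle types that occur in C_3 x S_3 (6T5). Each of the other remaining candidates has further cycle types, and by the Chebotarev density theorem the matching factorization patterns would occur for a proportion of primes equal to their share of the group: S_3 x S_3 (6T9) additionally contains elements of type 2+2+1+1 (9 of its 36 elements, about 25% of primes); (S_3 x S_3) : C_2 (6T13) additionally contains elements of type 4+2, 3+2+1, 2+2+1+1, 2+1+1+1+1 (45 of its 72 elements, about 62% of primes); S_6 (6T16) additionally contains elements of type 5+1, 4+2, 4+1+1, 3+2+1, 2+2+1+1, 2+1+1+1+1 (504 of its 720 elements, about 70% of primes). None of the 33 primes tested shows any such pattern (for each of these groups the chance of that is below 10^-4), which rules them out. Hence G = C_3 x S_3 (6T5), of order 18.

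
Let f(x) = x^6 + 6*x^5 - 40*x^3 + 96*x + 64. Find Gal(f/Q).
S_3 (order 6)

The polynomial f is an irreducible sextic over Q, so G = Gal(f/Q) is one of the 16 transitive subgroups 6T1, ..., 6T16 of S_6. The discriminant of f is -37572373905408, which is not a perfect square, so G is not contained in A_6. The transitive groups of degree 6 not contained in A_6 are: C_6 (6T1, order 6), S_3 (6T2, order 6), D_6 (6T3, order 12), C_3 x S_3 (6T5, order 18), A_4 x C_2 (6T6, order 24), S_4 (6T8, order 24), S_3 x S_3 (6T9, order 36), S_4 x C_2 (6T11, order 48), (S_3 x S_3) : C_2 (6T13, order 72), PGL(2,5) (6T14, order 120), S_6 (6T16, order 720). By Dedekind's theorem, for a prime p not dividing disc(f) the degrees of the irreducible factors of f mod p form the cycle type of an element of G. Factoring f modulo the 23 such primes p <= 97 (skipping 2, 3, which divide the discriminant), each new pattern first appears at: mod 5: f = (x^2 + x + 2)(x^2 + 2x + 3)(x^2 + 3x + 4), pattern 2+2+2; mod 7: f = (x^3 + x^2 + 4x + 6)(x^3 + 5x^2 + 5x + 6), pattern 3+3; mod 31: f = (x + 8)(x + 13)(x + 16)(x + 17)(x + 20)(x + 25), pattern 1+1+1+1+1+1. No other pattern occurs in this range, so the set of observed cycle types is {2+2+2, 3+3, 1+1+1+1+1+1}. The candidates containing elements of all these cycle types are C_6 (6T1) of order 6, S_3 (6T2) of order 6, D_6 (6T3) of order 12, C_3 x S_3 (6T5) of order 18, A_4 x C_2 (6T6) of order 24, S_4 (6T8) of order 24, S_3 x S_3 (6T9) of order 36, S_4 x C_2 (6T11) of order 48, (S_3 x S_3) : C_2 (6T13) of order 72, PGL(2,5) (6T14) of order 120, S_6 (6T16) of order 720; the others are excluded. The observed types are precisely the cycle types that occur in S_3 (6T2). Each of the other remaining candidates has further cycle types, and by the Chebotarev density theorem the matching factorization patterns would occur for a proportion of primes equal to their share of the group: C_6 (6T1) additionally contains elements of type 6 (2 of its 6 elements, about 33% of primes); D_6 (6T3) additionally contains elements of type 6, 2+2+1+1 (5 of its 12 elements, about 42% of primes); C_3 x S_3 (6T5) additionally contains elements of type 6, 3+1+1+1 (10 of its 18 elements, about 56% of primes); A_4 x C_2 (6T6) additionally contains elements of type 6, 2+2+1+1, 2+1+1+1+1 (14 of its 24 elements, about 58% of primes); S_4 (6T8) additionally contains elements of type 4+1+1, 2+2+1+1 (9 of its 24 elements, about 38% of primes); S_3 x S_3 (6T9) additionally contains elements of type 6, 3+1+1+1, 2+2+1+1 (25 of its 36 elements, about 69% of primes); S_4 x C_2 (6T11) additionally contains elements of type 6, 4+2, 4+1+1, 2+2+1+1, 2+1+1+1+1 (32 of its 48 elements, about 67% of primes); (S_3 x S_3) : C_2 (6T13) additionally contains elements of type 6, 4+2, 3+2+1, 3+1+1+1, 2+2+1+1, 2+1+1+1+1 (61 of its 72 elements, about 85% of primes); PGL(2,5) (6T14) additionally contains elements of type 6, 5+1, 4+1+1, 2+2+1+1 (89 of its 120 elements, about 74% of primes); S_6 (6T16) additionally contains elements of type 6, 5+1, 4+2, 4+1+1, 3+2+1, 3+1+1+1, 2+2+1+1, 2+1+1+1+1 (664 of its 720 elements, about 92% of primes). None of the 23 primes tested shows any such pattern (for each of these groups the chance of that is below 10^-4), which rules them out. Hence G = S_3 (6T2), of order 6.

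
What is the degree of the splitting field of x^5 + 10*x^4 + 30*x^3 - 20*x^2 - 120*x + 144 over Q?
The degree of the splitting field over Q equals the order of the Galois group, so first determine the group. The polynomial f is an irreducible quintic over Q, so G = Gal(f/Q) is a transitive subgroup of S_5: one of C_5 (5T1, order 5), D_5 (5T2, order 10), F_20 (5T3, order 20), A_5 (5T4, order 60) or S_5 (5T5, order 120). The discriminant of f is 1327104000000 = 1152000^2, a perfect square, so G is contained in A_5. The transitive groups of degree 5 contained in A_5 are: C_5 (5T1, order 5), D_5 (5T2, order 10), A_5 (5T4, order 60). By Dedekind's theorem, for a prime p not dividing disc(f) the degrees of the irreducible factors of f mod p form the cycle type of an element of G. Factoring f modulo the 23 such primes p <= 101 (skipping 2, 3, 5, which divide the discriminant), each new pattern first appears at: mod 7: f = (x^5 + 3x^4 + 2x^3 + x^2 + 6x + 4), pattern 5; mod 17: f = (x + 8)(x^2 + 5x + 7)(x^2 + 14x + 5), pattern 2+2+1. No other pattern occurs in this range, so the set of observed cycle types is {5, 2+2+1}. The candidates containing elements of all these cycle types are D_5 (5T2) of order 10, A_5 (5T4) of order 60; the others are excluded. The observed types are precisely the cycle types that occur in D_5 (5T2) (apart from the identity). Each of the other remaining candidates has further cycle types, and by the Chebotarev density theorem the matching factorization patterns would occur for a proportion of primes equal to their share of the group: A_5 (5T4) additionally contains elements of type 3+1+1 (20 of its 60 elements, about 33% of primes). None of the 23 primes tested shows any such pattern (for each of these groups the chance of that is below 10^-4), which rules them out. Hence G = D_5 (5T2), of order 10. The Galois group D_5 (5T2) has order 10, so the splitting field has degree 10 over Q.

10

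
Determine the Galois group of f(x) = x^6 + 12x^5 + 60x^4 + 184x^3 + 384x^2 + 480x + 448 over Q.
C_3 x S_3

The polynomial f is an irreducible sextic over Q, so G = Gal(f/Q) is one of the 16 transitive subgroups 6T1, ..., 6T16 of S_6. The discriminant of f is -190210142896128, which is not a perfect square, so G is not contained in A_6. The transitive groups of degree 6 not contained in A_6 are: C_6 (6T1, order 6), S_3 (6T2, order 6), D_6 (6T3, order 12), C_3 x S_3 (6T5, order 18), A_4 x C_2 (6T6, order 24), S_4 (6T8, order 24), S_3 x S_3 (6T9, order 36), S_4 x C_2 (6T11, order 48), (S_3 x S_3) : C_2 (6T13, order 72), PGL(2,5) (6T14, order 120), S_6 (6T16, order 720). By Dedekind's theorem, for a prime p not dividing disc(f) the degrees of the irreducible factors of f mod p form the cycle type of an element of G. Factoring f modulo the 33 such primes p <= 149 (skipping 2, 3, which divide the discriminant), each new pattern first appears at: mod 5: f = (x^6 + 2x^5 + 4x^3 + 4x^2 + 3), pattern 6; mod 7: f = (x)(x + 1)(x + 5)(x^3 + 6x^2 + 5x + 5), pattern 3+1+1+1; mod 17: f = (x^2 + 2x + 11)(x^2 + 13x + 16)(x^2 + 14x + 1), pattern 2+2+2; mod 19: f = (x^3 + 6x^2 + 12x + 4)(x^3 + 6x^2 + 12x + 17), pattern 3+3; mod 73: f = (x + 13)(x + 15)(x + 17)(x + 31)(x + 33)(x + 49), pattern 1+1+1+1+1+1. No other pattern occurs in this range, so the set of observed cycle types is {6, 3+1+1+1, 2+2+2, 3+3, 1+1+1+1+1+1}. The candidates containing elements of all these cycle types are C_3 x S_3 (6T5) of order 18, S_3 x S_3 (6T9) of order 36, (S_3 x S_3) : C_2 (6T13) of order 72, S_6 (6T16) of order 720; the others are excluded. The observed types are precisely the cycle types that occur in C_3 x S_3 (6T5). Each of the other remaining candidates has further cycle types, and by the Chebotarev density theorem the matching factorization patterns would occur for a proportion of primes equal to their share of the group: S_3 x S_3 (6T9) additionally contains elements of type 2+2+1+1 (9 of its 36 elements, about 25% of primes); (S_3 x S_3) : C_2 (6T13) additionally contains elements of type 4+2, 3+2+1, 2+2+1+1, 2+1+1+1+1 (45 of its 72 elements, about 62% of primes); S_6 (6T16) additionally contains elements of type 5+1, 4+2, 4+1+1, 3+2+1, 2+2+1+1, 2+1+1+1+1 (504 of its 720 elements, about 70% of primes). None of the 33 primes tested shows any such pattern (for each of these groups the chance of that is below 10^-4), which rules them out. Hence G = C_3 x S_3 (6T5), of order 18.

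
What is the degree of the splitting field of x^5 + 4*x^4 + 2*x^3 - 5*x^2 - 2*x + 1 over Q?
5

The degree of the splitting field over Q equals the order of the Galois group, so first determine the group. The polynomial f is an irreducible quintic over Q, so G = Gal(f/Q) is a transitive subgroup of S_5: one of C_5 (5T1, order 5), D_5 (5T2, order 10), F_20 (5T3, order 20), A_5 (5T4, order 60) or S_5 (5T5, order 120). The discriminant of f is 14641 = 121^2, a perfect square, so G is contained in A_5. The transitive groups of degree 5 contained in A_5 are: C_5 (5T1, order 5), D_5 (5T2, order 10), A_5 (5T4, order 60). By Dedekind's theorem, for a prime p not dividing disc(f) the degrees of the irreducible factors of f mod p form the cycle type of an element of G. Factoring f modulo the 14 such primes p <= 47 (skipping 11, which divides the discriminant), each new pattern first appears at: mod 2: f = (x^5 + x^2 + 1), pattern 5; mod 23: f = (x + 5)(x + 7)(x + 11)(x + 12)(x + 15), pattern 1+1+1+1+1. No other pattern occurs in this range, so the set of observed cycle types is {5, 1+1+1+1+1}. The candidates containing elements of all these cycle types are C_5 (5T1) of order 5, D_5 (5T2) of order 10, A_5 (5T4) of order 60; the others are excluded. The observed types are precisely the cycle types that occur in C_5 (5T1). Each of the other remaining candidates has further cycle types, and by the Chebotarev density theorem the matching factorization patterns would occur for a proportion of primes equal to their share of the group: D_5 (5T2) additionally contains elements of type 2+2+1 (5 of its 10 elements, about 50% of primes); A_5 (5T4) additionally contains elements of type 3+1+1, 2+2+1 (35 of its 60 elements, about 58% of primes). None of the 14 primes tested shows any such pattern (for each of these groups the chance of that is below 10^-4), which rules them out. Hence G = C_5 (5T1), of order 5. The Galois group C_5 (5T1) has order 5, so the splitting field has degree 5 over Q.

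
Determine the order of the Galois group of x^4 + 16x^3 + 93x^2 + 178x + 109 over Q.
The degree of the splitting field over Q equals the order of the Galois group, so first determine the group. The polynomial is an irreducible quartic over Q and its discriminant is 17740944 = 4212^2, a perfect square, so the Galois group is contained in A_4. The resolvent cubic y^3 - 93*y^2 + 2412*y - 19040 splits completely over Q, which gives the Klein four-group V_4. The Galois group V_4 (4T2) has order 4, so the splitting field has degree 4 over Q.

4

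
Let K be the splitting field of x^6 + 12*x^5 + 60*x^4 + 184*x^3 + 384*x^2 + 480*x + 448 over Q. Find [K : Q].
The degree of the splitting field over Q equals the order of the Galois group, so first determine the group. The polynomial f is an irreducible sextic over Q, so G = Gal(f/Q) is one of the 16 transitive subgroups 6T1, ..., 6T16 of S_6. The discriminant of f is -190210142896128, which is not a perfect square, so G is not contained in A_6. The transitive groups of degree 6 not contained in A_6 are: C_6 (6T1, order 6), S_3 (6T2, order 6), D_6 (6T3, order 12), C_3 x S_3 (6T5, order 18), A_4 x C_2 (6T6, order 24), S_4 (6T8, order 24), S_3 x S_3 (6T9, order 36), S_4 x C_2 (6T11, order 48), (S_3 x S_3) : C_2 (6T13, order 72), PGL(2,5) (6T14, order 120), S_6 (6T16, order 720). By Dedekind's theorem, for a prime p not dividing disc(f) the degrees of the irreducible factors of f mod p form the cycle type of an element of G. Factoring f modulo the 33 such primes p <= 149 (skipping 2, 3, which divide the discriminant), each new pattern first appears at: mod 5: f = (x^6 + 2x^5 + 4x^3 + 4x^2 + 3), pattern 6; mod 7: f = (x)(x + 1)(x + 5)(x^3 + 6x^2 + 5x + 5), pattern 3+1+1+1; mod 17: f = (x^2 + 2x + 11)(x^2 + 13x + 16)(x^2 + 14x + 1), pattern 2+2+2; mod 19: f = (x^3 + 6x^2 + 12x + 4)(x^3 + 6x^2 + 12x + 17), pattern 3+3; mod 73: f = (x + 13)(x + 15)(x + 17)(x + 31)(x + 33)(x + 49), pattern 1+1+1+1+1+1. No other pattern occurs in this range, so the set of observed cycle types is {6, 3+1+1+1, 2+2+2, 3+3, 1+1+1+1+1+1}. The candidates containing elements of all these cycle types are C_3 x S_3 (6T5) of order 18, S_3 x S_3 (6T9) of order 36, (S_3 x S_3) : C_2 (6T13) of order 72, S_6 (6T16) of order 720; the others are excluded. The observed types are precisely the cycle types that occur in C_3 x S_3 (6T5). Each of the other remaining candidates has further cycle types, and by the Chebotarev density theorem the matching factorization patterns would occur for a proportion of primes equal to their share of the group: S_3 x S_3 (6T9) additionally contains elements of type 2+2+1+1 (9 of its 36 elements, about 25% of primes); (S_3 x S_3) : C_2 (6T13) additionally contains elements of type 4+2, 3+2+1, 2+2+1+1, 2+1+1+1+1 (45 of its 72 elements, about 62% of primes); S_6 (6T16) additionally contains elements of type 5+1, 4+2, 4+1+1, 3+2+1, 2+2+1+1, 2+1+1+1+1 (504 of its 720 elements, about 70% of primes). None of the 33 primes tested shows any such pattern (for each of these groups the chance of that is below 10^-4), which rules them out. Hence G = C_3 x S_3 (6T5), of order 18. The Galois group C_3 x S_3 (6T5) has order 18, so the splitting field has degree 18 over Q.

18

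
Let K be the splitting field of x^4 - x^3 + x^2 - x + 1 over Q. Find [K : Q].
The degree of the splitting field over Q equals the order of the Galois group, so first determine the group. The polynomial is an irreducible quartic over Q and its discriminant is 125, which is not a perfect square, so the Galois group is not contained in A_4. The resolvent cubic y^3 - y^2 - 3*y + 2 has exactly one rational root, so the Galois group is C_4 or D_4. The quartic becomes reducible over Q(sqrt(disc)), so the group is C_4. The Galois group C_4 (4T1) has order 4, so the splitting field has degree 4 over Q.

4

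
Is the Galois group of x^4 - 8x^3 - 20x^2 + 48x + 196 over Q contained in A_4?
The polynomial is irreducible of degree 4 over Q. Its discriminant is -4430233600, which is not a perfect square. A Galois group lies in the alternating group exactly when the discriminant is a square in Q, so the Galois group (D_4) is not contained in A_4.

No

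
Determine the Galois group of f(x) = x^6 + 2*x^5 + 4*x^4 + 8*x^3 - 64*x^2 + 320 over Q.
6T10: (C_3 x C_3) : C_4

The polynomial f is an irreducible sextic over Q, so G = Gal(f/Q) is one of the 16 transitive subgroups 6T1, ..., 6T16 of S_6. The discriminant of f is 564385546240000 = 23756800^2, a perfect square, so G is contained in A_6. The transitive groups of degree 6 contained in A_6 are: A_4 (6T4, order 12), S_4 (6T7, order 24), (C_3 x C_3) : C_4 (6T10, order 36), PSL(2,5) (6T12, order 60), A_6 (6T15, order 360). By Dedekind's theorem, for a prime p not dividing disc(f) the degrees of the irreducible factors of f mod p form the cycle type of an element of G. Factoring f modulo the 19 such primes p <= 79 (skipping 2, 5, 29, which divide the discriminant), each new pattern first appears at: mod 3: f = (x^2 + 1)(x^4 + 2x^3 + 2), pattern 4+2; mod 11: f = (x^3 + 5x^2 + 9x + 3)(x^3 + 8x^2 + 10x + 4), pattern 3+3; mod 19: f = (x + 3)(x + 5)(x^2 + 5x + 15)(x^2 + 8x + 1), pattern 2+2+1+1; mod 61: f = (x + 9)(x + 23)(x + 56)(x^3 + 36x^2 + 22x + 38), pattern 3+1+1+1. No other pattern occurs in this range, so the set of observed cycle types is {4+2, 3+3, 2+2+1+1, 3+1+1+1}. The candidates containing elements of all these cycle types are (C_3 x C_3) : C_4 (6T10) of order 36, A_6 (6T15) of order 360; the others are excluded. The observed types are precisely the cycle types that occur in (C_3 x C_3) : C_4 (6T10) (apart from the identity). Each of the other remaining candidates has further cycle types, and by the Chebotarev density theorem the matching factorization patterns would occur for a proportion of primes equal to their share of the group: A_6 (6T15) additionally contains elements of type 5+1 (144 of its 360 elements, about 40% of primes). None of the 19 primes tested shows any such pattern (for each of these groups the chance of that is below 10^-4), which rules them out. Hence G = (C_3 x C_3) : C_4 (6T10), of order 36.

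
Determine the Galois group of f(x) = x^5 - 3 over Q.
F_20

The polynomial f is an irreducible quintic over Q, so G = Gal(f/Q) is a transitive subgroup of S_5: one of C_5 (5T1, order 5), D_5 (5T2, order 10), F_20 (5T3, order 20), A_5 (5T4, order 60) or S_5 (5T5, order 120). The discriminant of f is 253125, which is not a perfect square, so G is not contained in A_5. The transitive groups of degree 5 not contained in A_5 are: F_20 (5T3, order 20), S_5 (5T5, order 120). By Dedekind's theorem, for a prime p not dividing disc(f) the degrees of the irreducible factors of f mod p form the cycle type of an element of G. Factoring f modulo the 18 such primes p <= 71 (skipping 3, 5, which divide the discriminant), each new pattern first appears at: mod 2: f = (x + 1)(x^4 + x^3 + x^2 + x + 1), pattern 4+1; mod 11: f = (x^5 + 8), pattern 5; mod 19: f = (x + 9)(x^2 + 12x + 5)(x^2 + 17x + 5), pattern 2+2+1; mod 41: f = (x + 3)(x + 7)(x + 13)(x + 29)(x + 30), pattern 1+1+1+1+1. No other pattern occurs in this range, so the set of observed cycle types is {4+1, 5, 2+2+1, 1+1+1+1+1}. The candidates containing elements of all these cycle types are F_20 (5T3) of order 20, S_5 (5T5) of order 120; the others are excluded. The observed types are precisely the cycle types that occur in F_20 (5T3). Each of the other remaining candidates has further cycle types, and by the Chebotarev density theorem the matching factorization patterns would occur for a proportion of primes equal to their share of the group: S_5 (5T5) additionally contains elements of type 3+2, 3+1+1, 2+1+1+1 (50 of its 120 elements, about 42% of primes). None of the 18 primes tested shows any such pattern (for each of these groups the chance of that is below 10^-4), which rules them out. Hence G = F_20 (5T3), of order 20.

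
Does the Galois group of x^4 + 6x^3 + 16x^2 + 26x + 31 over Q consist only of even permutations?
The polynomial is irreducible of degree 4 over Q. Its discriminant is 512000, which is not a perfect square. A Galois group lies in the alternating group exactly when the discriminant is a square in Q, so the Galois group (C_4) is not contained in A_4.

No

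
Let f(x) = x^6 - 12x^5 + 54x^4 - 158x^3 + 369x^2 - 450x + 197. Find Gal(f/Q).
A_4 x C_2 (also written A4xC2)

The polynomial f is an irreducible sextic over Q, so G = Gal(f/Q) is one of the 16 transitive subgroups 6T1, ..., 6T16 of S_6. The discriminant of f is -153891765817344, which is not a perfect square, so G is not contained in A_6. The transitive groups of degree 6 not contained in A_6 are: C_6 (6T1, order 6), S_3 (6T2, order 6), D_6 (6T3, order 12), C_3 x S_3 (6T5, order 18), A_4 x C_2 (6T6, order 24), S_4 (6T8, order 24), S_3 x S_3 (6T9, order 36), S_4 x C_2 (6T11, order 48), (S_3 x S_3) : C_2 (6T13, order 72), PGL(2,5) (6T14, order 120), S_6 (6T16, order 720). By Dedekind's theorem, for a prime p not dividing disc(f) the degrees of the irreducible factors of f mod p form the cycle type of an element of G. Factoring f modulo the 33 such primes p <= 149 (skipping 2, 3, which divide the discriminant), each new pattern first appears at: mod 5: f = (x^3 + 3x + 2)(x^3 + 3x^2 + x + 1), pattern 3+3; mod 7: f = (x^6 + 2x^5 + 5x^4 + 3x^3 + 5x^2 + 5x + 1), pattern 6; mod 17: f = (x + 1)(x + 3)(x^2 + 2x + 13)(x^2 + 16x + 2), pattern 2+2+1+1; mod 19: f = (x + 2)(x + 7)(x + 13)(x + 14)(x^2 + 9x + 13), pattern 2+1+1+1+1; mod 71: f = (x^2 + 28x + 47)(x^2 + 46x + 61)(x^2 + 56x + 52), pattern 2+2+2. No other pattern occurs in this range, so the set of observed cycle types is {3+3, 6, 2+2+1+1, 2+1+1+1+1, 2+2+2}. The candidates containing elements of all these cycle types are A_4 x C_2 (6T6) of order 24, S_4 x C_2 (6T11) of order 48, (S_3 x S_3) : C_2 (6T13) of order 72, S_6 (6T16) of order 720; the others are excluded. The observed types are precisely the cycle types that occur in A_4 x C_2 (6T6) (apart from the identity). Each of the other remaining candidates has further cycle types, and by the Chebotarev density theorem the matching factorization patterns would occur for a proportion of primes equal to their share of the group: S_4 x C_2 (6T11) additionally contains elements of type 4+2, 4+1+1 (12 of its 48 elements, about 25% of primes); (S_3 x S_3) : C_2 (6T13) additionally contains elements of type 4+2, 3+2+1, 3+1+1+1 (34 of its 72 elements, about 47% of primes); S_6 (6T16) additionally contains elements of type 5+1, 4+2, 4+1+1, 3+2+1, 3+1+1+1 (484 of its 720 elements, about 67% of primes). None of the 33 primes tested shows any such pattern (for each of these groups the chance of that is below 10^-4), which rules them out. Hence G = A_4 x C_2 (6T6), of order 24.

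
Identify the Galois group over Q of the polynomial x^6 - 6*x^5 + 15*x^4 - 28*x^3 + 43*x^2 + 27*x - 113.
S_6, the symmetric group on 6 letters

The polynomial f is an irreducible sextic over Q, so G = Gal(f/Q) is one of the 16 transitive subgroups 6T1, ..., 6T16 of S_6. The discriminant of f is 156163399280261, which is not a perfect square, so G is not contained in A_6. The transitive groups of degree 6 not contained in A_6 are: C_6 (6T1, order 6), S_3 (6T2, order 6), D_6 (6T3, order 12), C_3 x S_3 (6T5, order 18), A_4 x C_2 (6T6, order 24), S_4 (6T8, order 24), S_3 x S_3 (6T9, order 36), S_4 x C_2 (6T11, order 48), (S_3 x S_3) : C_2 (6T13, order 72), PGL(2,5) (6T14, order 120), S_6 (6T16, order 720). By Dedekind's theorem, for a prime p not dividing disc(f) the degrees of the irreducible factors of f mod p form the cycle type of an element of G. Factoring f modulo the 4 such primes p <= 7, each new pattern first appears at: mod 2: f = (x^6 + x^4 + x^2 + x + 1), pattern 6; mod 5: f = (x + 2)(x^5 + 2x^4 + x^3 + 3x + 1), pattern 5+1; mod 7: f = (x^2 + 2x + 3)(x^4 + 6x^3 + 3x + 2), pattern 4+2. No other pattern occurs in this range, so the set of observed cycle types is {6, 5+1, 4+2}. Among the candidates above, the only group containing elements of all these cycle types is S_6 (6T16); every other candidate lacks at least one of them. Hence G = S_6 (6T16), of order 720.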